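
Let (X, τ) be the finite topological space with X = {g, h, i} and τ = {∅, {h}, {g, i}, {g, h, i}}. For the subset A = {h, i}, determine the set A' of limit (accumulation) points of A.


A' = {g}

For each x ∈ X, list the open sets U ∈ τ with x ∈ U, then check whether U ∩ (A ∖ {x}) ≠ ∅ for every such U.
  x = g: opens ∋ x are {g, i}, {g, h, i}; each meets A ∖ {g}, so x IS a limit point.
  x = h: open {h} ∋ x has {h} ∩ (A ∖ {h}) = ∅, so x is NOT a limit point.
  x = i: open {g, i} ∋ x has {g, i} ∩ (A ∖ {i}) = ∅, so x is NOT a limit point.
Collecting: A' = {g}.


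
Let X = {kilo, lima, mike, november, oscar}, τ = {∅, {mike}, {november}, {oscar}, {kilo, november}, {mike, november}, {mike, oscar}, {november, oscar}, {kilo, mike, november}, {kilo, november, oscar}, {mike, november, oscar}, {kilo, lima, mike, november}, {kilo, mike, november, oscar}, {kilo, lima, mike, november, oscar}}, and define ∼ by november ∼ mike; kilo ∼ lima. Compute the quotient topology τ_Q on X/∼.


X/∼ = {[kilo=lima], [mike=november], [oscar]}; |τ_Q| = 6.

Equivalence classes: [kilo=lima], [mike=november], [oscar].
Quotient map π: X → X/∼ sends kilo ↦ [kilo=lima], lima ↦ [kilo=lima], mike ↦ [mike=november], november ↦ [mike=november], oscar ↦ [oscar].
For each subset V ⊆ X/∼, compute π^{-1}(V) ⊆ X and check whether π^{-1}(V) ∈ τ. V is open in τ_Q iff π^{-1}(V) ∈ τ.
  V = {}: π^{-1}(V) = ∅ ∈ τ ✓.
  V = {[kilo=lima]}: π^{-1}(V) = {kilo, lima} ∉ τ ✗.
  V = {[mike=november]}: π^{-1}(V) = {mike, november} ∈ τ ✓.
  V = {[kilo=lima], [mike=november]}: π^{-1}(V) = {kilo, lima, mike, november} ∈ τ ✓.
  V = {[oscar]}: π^{-1}(V) = {oscar} ∈ τ ✓.
  V = {[kilo=lima], [oscar]}: π^{-1}(V) = {kilo, lima, oscar} ∉ τ ✗.
  V = {[mike=november], [oscar]}: π^{-1}(V) = {mike, november, oscar} ∈ τ ✓.
  V = {[kilo=lima], [mike=november], [oscar]}: π^{-1}(V) = {kilo, lima, mike, november, oscar} ∈ τ ✓.
Open sets in the quotient: τ_Q = {{}, {[mike=november]}, {[kilo=lima], [mike=november]}, {[oscar]}, {[mike=november], [oscar]}, {[kilo=lima], [mike=november], [oscar]}} (6 elements).


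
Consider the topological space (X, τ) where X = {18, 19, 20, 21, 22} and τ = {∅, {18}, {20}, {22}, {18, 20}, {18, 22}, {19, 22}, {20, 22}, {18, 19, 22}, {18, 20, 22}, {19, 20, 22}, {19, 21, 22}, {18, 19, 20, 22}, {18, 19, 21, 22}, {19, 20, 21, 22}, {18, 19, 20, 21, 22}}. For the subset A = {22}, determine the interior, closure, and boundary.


int(A) = {22}, cl(A) = {19, 21, 22}, ∂A = {19, 21}.

Closed sets in (X, τ) are complements of opens:
  closed(X, τ) = {∅, {18}, {20}, {21}, {18, 20}, {18, 21}, {19, 21}, {20, 21}, {18, 19, 21}, {18, 20, 21}, {19, 20, 21}, {19, 21, 22}, {18, 19, 20, 21}, {18, 19, 21, 22}, {19, 20, 21, 22}, {18, 19, 20, 21, 22}}.
int(A) = ⋃ {U ∈ τ : U ⊆ A}. Opens contained in A: ∅, {22}.
Taking the union of these: int(A) = {22}.
cl(A) = ⋂ {C closed : A ⊆ C}. Closed sets containing A: {19, 21, 22}, {18, 19, 21, 22}, {19, 20, 21, 22}, {18, 19, 20, 21, 22}.
Intersecting these: cl(A) = {19, 21, 22}.
∂A = cl(A) ∖ int(A) = {19, 21, 22} ∖ {22} = {19, 21}.


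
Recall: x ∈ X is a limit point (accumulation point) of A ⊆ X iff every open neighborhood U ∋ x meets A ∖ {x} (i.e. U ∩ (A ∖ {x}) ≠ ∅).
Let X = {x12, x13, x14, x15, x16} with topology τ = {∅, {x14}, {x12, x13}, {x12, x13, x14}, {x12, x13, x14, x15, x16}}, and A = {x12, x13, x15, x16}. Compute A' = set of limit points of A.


A' = {x12, x13, x15, x16}

For each x ∈ X, list the open sets U ∈ τ with x ∈ U, then check whether U ∩ (A ∖ {x}) ≠ ∅ for every such U.
  x = x12: opens ∋ x are {x12, x13}, {x12, x13, x14}, {x12, x13, x14, x15, x16}; each meets A ∖ {x12}, so x IS a limit point.
  x = x13: opens ∋ x are {x12, x13}, {x12, x13, x14}, {x12, x13, x14, x15, x16}; each meets A ∖ {x13}, so x IS a limit point.
  x = x14: open {x14} ∋ x has {x14} ∩ (A ∖ {x14}) = ∅, so x is NOT a limit point.
  x = x15: opens ∋ x are {x12, x13, x14, x15, x16}; each meets A ∖ {x15}, so x IS a limit point.
  x = x16: opens ∋ x are {x12, x13, x14, x15, x16}; each meets A ∖ {x16}, so x IS a limit point.
Collecting: A' = {x12, x13, x15, x16}.


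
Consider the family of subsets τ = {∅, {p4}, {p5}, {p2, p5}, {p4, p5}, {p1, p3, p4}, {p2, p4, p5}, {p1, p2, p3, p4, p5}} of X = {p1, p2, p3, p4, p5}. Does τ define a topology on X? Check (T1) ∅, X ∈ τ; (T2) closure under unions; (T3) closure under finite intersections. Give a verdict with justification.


τ is NOT a topology on X.

Axiom (T1): ∅ ∈ τ? Yes; X ∈ τ? Yes.
Axiom (T2/T3): check pairwise unions and intersections of members of τ.
Counterexample for (T2): {p5} ∪ {p1, p3, p4} = {p1, p3, p4, p5} ∉ τ. Therefore τ is NOT a topology.


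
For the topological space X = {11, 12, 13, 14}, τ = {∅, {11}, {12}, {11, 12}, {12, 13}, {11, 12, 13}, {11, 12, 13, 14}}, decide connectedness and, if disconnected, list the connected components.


(X, τ) is connected.

Find clopen sets (U ∈ τ with X ∖ U ∈ τ):
  U = ∅, X ∖ U = {11, 12, 13, 14} — both open, so U is clopen.
  U = {11, 12, 13, 14}, X ∖ U = ∅ — both open, so U is clopen.
Only trivial clopens (∅ and X) exist, so (X, τ) is connected.
Compute connected components by grouping points that agree on all clopens:
  component: {11, 12, 13, 14}


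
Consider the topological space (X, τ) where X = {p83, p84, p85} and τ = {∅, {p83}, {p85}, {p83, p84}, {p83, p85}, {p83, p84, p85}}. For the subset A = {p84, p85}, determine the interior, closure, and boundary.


int(A) = {p85}, cl(A) = {p84, p85}, ∂A = {p84}.

Closed sets in (X, τ) are complements of opens:
  closed(X, τ) = {∅, {p84}, {p85}, {p83, p84}, {p84, p85}, {p83, p84, p85}}.
int(A) = ⋃ {U ∈ τ : U ⊆ A}. Opens contained in A: ∅, {p85}.
Taking the union of these: int(A) = {p85}.
cl(A) = ⋂ {C closed : A ⊆ C}. Closed sets containing A: {p84, p85}, {p83, p84, p85}.
Intersecting these: cl(A) = {p84, p85}.
∂A = cl(A) ∖ int(A) = {p84, p85} ∖ {p85} = {p84}.


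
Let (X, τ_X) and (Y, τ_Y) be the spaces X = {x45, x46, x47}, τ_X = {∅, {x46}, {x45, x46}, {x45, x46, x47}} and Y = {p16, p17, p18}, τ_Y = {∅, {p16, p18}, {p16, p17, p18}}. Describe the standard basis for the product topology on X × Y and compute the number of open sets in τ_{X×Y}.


Basis B = {∅ × ∅, {x46} × {p16, p18}, {x46} × {p16, p17, p18}, {x45, x46} × {p16, p18}, {x45, x46} × {p16, p17, p18}, {x45, x46, x47} × {p16, p18}, {x45, x46, x47} × {p16, p17, p18}}; |τ_{X×Y}| = 10.

Enumerate products U × V with U ∈ τ_X, V ∈ τ_Y (deduplicated):
  ∅ × ∅ = {} (∅)
  {x46} × {p16, p18} = {(x46,p16), (x46,p18)}
  {x46} × {p16, p17, p18} = {(x46,p16), (x46,p17), (x46,p18)}
  {x45, x46} × {p16, p18} = {(x45,p16), (x45,p18), (x46,p16), (x46,p18)}
  {x45, x46} × {p16, p17, p18} = {(x45,p16), (x45,p17), (x45,p18), (x46,p16), (x46,p17), (x46,p18)}
  {x45, x46, x47} × {p16, p18} = {(x45,p16), (x45,p18), (x46,p16), (x46,p18), (x47,p16), (x47,p18)}
  {x45, x46, x47} × {p16, p17, p18} = {(x45,p16), (x45,p17), (x45,p18), (x46,p16), (x46,p17), (x46,p18), (x47,p16), (x47,p17), (x47,p18)}
These 7 distinct sets form the basis B.
Close under arbitrary unions to get τ_{X×Y}; counting gives |τ_{X×Y}| = 10.


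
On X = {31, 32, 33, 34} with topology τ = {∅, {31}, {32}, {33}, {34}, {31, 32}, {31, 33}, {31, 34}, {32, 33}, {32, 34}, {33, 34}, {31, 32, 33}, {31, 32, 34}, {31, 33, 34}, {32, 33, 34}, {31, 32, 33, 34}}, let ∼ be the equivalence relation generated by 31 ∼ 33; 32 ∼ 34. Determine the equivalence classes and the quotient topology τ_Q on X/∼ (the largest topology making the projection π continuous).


X/∼ = {[31=33], [32=34]}; |τ_Q| = 4.

Equivalence classes: [31=33], [32=34].
Quotient map π: X → X/∼ sends 31 ↦ [31=33], 32 ↦ [32=34], 33 ↦ [31=33], 34 ↦ [32=34].
For each subset V ⊆ X/∼, compute π^{-1}(V) ⊆ X and check whether π^{-1}(V) ∈ τ. V is open in τ_Q iff π^{-1}(V) ∈ τ.
  V = {}: π^{-1}(V) = ∅ ∈ τ ✓.
  V = {[31=33]}: π^{-1}(V) = {31, 33} ∈ τ ✓.
  V = {[32=34]}: π^{-1}(V) = {32, 34} ∈ τ ✓.
  V = {[31=33], [32=34]}: π^{-1}(V) = {31, 32, 33, 34} ∈ τ ✓.
Open sets in the quotient: τ_Q = {{}, {[31=33]}, {[32=34]}, {[31=33], [32=34]}} (4 elements).


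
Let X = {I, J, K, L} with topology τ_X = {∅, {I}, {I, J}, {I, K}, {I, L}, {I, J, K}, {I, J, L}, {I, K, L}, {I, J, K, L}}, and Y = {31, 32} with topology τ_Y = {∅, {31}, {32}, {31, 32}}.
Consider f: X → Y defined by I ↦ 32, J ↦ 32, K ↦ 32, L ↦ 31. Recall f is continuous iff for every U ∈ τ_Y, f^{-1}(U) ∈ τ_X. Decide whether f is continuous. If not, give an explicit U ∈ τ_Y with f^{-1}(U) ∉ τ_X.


f is NOT continuous.

Compute f^{-1}(U) for each U ∈ τ_Y:
  U = ∅: f^{-1}(U) = ∅ ∈ τ_X ✓.
  U = {31}: f^{-1}(U) = {L} ∉ τ_X ✗.
  U = {32}: f^{-1}(U) = {I, J, K} ∈ τ_X ✓.
  U = {31, 32}: f^{-1}(U) = {I, J, K, L} ∈ τ_X ✓.
Found U = {31} with f^{-1}(U) = {L} not in τ_X. Therefore f is NOT continuous.


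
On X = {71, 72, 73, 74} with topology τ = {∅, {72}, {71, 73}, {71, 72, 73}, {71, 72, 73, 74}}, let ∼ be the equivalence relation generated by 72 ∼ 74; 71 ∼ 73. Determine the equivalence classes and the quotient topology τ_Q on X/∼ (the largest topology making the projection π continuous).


X/∼ = {[71=73], [72=74]}; |τ_Q| = 3.

Equivalence classes: [71=73], [72=74].
Quotient map π: X → X/∼ sends 71 ↦ [71=73], 72 ↦ [72=74], 73 ↦ [71=73], 74 ↦ [72=74].
For each subset V ⊆ X/∼, compute π^{-1}(V) ⊆ X and check whether π^{-1}(V) ∈ τ. V is open in τ_Q iff π^{-1}(V) ∈ τ.
  V = {}: π^{-1}(V) = ∅ ∈ τ ✓.
  V = {[71=73]}: π^{-1}(V) = {71, 73} ∈ τ ✓.
  V = {[72=74]}: π^{-1}(V) = {72, 74} ∉ τ ✗.
  V = {[71=73], [72=74]}: π^{-1}(V) = {71, 72, 73, 74} ∈ τ ✓.
Open sets in the quotient: τ_Q = {{}, {[71=73]}, {[71=73], [72=74]}} (3 elements).


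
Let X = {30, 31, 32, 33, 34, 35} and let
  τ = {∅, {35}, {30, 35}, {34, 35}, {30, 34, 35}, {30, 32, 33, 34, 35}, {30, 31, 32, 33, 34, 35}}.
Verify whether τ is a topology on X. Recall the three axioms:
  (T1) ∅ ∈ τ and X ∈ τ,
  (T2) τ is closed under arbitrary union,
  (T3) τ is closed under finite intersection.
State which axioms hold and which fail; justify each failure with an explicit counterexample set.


τ IS a topology on X.

Axiom (T1): ∅ ∈ τ? Yes; X ∈ τ? Yes.
Axiom (T2/T3): check pairwise unions and intersections of members of τ.
All pairwise intersections and unions checked — each lies in τ. Therefore τ satisfies (T1), (T2), (T3): it IS a topology on X.


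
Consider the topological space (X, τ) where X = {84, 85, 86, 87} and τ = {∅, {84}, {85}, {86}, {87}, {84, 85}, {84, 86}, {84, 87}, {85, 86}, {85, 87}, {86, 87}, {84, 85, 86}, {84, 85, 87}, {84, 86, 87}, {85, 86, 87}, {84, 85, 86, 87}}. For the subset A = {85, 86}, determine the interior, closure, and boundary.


int(A) = {85, 86}, cl(A) = {85, 86}, ∂A = ∅.

Closed sets in (X, τ) are complements of opens:
  closed(X, τ) = {∅, {84}, {85}, {86}, {87}, {84, 85}, {84, 86}, {84, 87}, {85, 86}, {85, 87}, {86, 87}, {84, 85, 86}, {84, 85, 87}, {84, 86, 87}, {85, 86, 87}, {84, 85, 86, 87}}.
int(A) = ⋃ {U ∈ τ : U ⊆ A}. Opens contained in A: ∅, {85}, {86}, {85, 86}.
Taking the union of these: int(A) = {85, 86}.
cl(A) = ⋂ {C closed : A ⊆ C}. Closed sets containing A: {85, 86}, {84, 85, 86}, {85, 86, 87}, {84, 85, 86, 87}.
Intersecting these: cl(A) = {85, 86}.
∂A = cl(A) ∖ int(A) = {85, 86} ∖ {85, 86} = ∅.


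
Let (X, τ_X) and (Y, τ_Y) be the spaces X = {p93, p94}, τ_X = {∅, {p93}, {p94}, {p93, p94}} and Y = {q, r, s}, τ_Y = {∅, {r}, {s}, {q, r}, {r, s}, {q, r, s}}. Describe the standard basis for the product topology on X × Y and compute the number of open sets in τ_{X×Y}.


Basis B = {∅ × ∅, {p93} × {r}, {p93} × {s}, {p94} × {r}, {p94} × {s}, {p93} × {q, r}, {p93} × {r, s}, {p93, p94} × {r}, {p93, p94} × {s}, {p94} × {q, r}, {p94} × {r, s}, {p93} × {q, r, s}, {p94} × {q, r, s}, {p93, p94} × {q, r}, {p93, p94} × {r, s}, {p93, p94} × {q, r, s}}; |τ_{X×Y}| = 36.

Enumerate products U × V with U ∈ τ_X, V ∈ τ_Y (deduplicated):
  ∅ × ∅ = {} (∅)
  {p93} × {r} = {(p93,r)}
  {p93} × {s} = {(p93,s)}
  {p94} × {r} = {(p94,r)}
  {p94} × {s} = {(p94,s)}
  {p93} × {q, r} = {(p93,q), (p93,r)}
  {p93} × {r, s} = {(p93,r), (p93,s)}
  {p93, p94} × {r} = {(p93,r), (p94,r)}
  {p93, p94} × {s} = {(p93,s), (p94,s)}
  {p94} × {q, r} = {(p94,q), (p94,r)}
  {p94} × {r, s} = {(p94,r), (p94,s)}
  {p93} × {q, r, s} = {(p93,q), (p93,r), (p93,s)}
  {p94} × {q, r, s} = {(p94,q), (p94,r), (p94,s)}
  {p93, p94} × {q, r} = {(p93,q), (p93,r), (p94,q), (p94,r)}
  {p93, p94} × {r, s} = {(p93,r), (p93,s), (p94,r), (p94,s)}
  {p93, p94} × {q, r, s} = {(p93,q), (p93,r), (p93,s), (p94,q), (p94,r), (p94,s)}
These 16 distinct sets form the basis B.
Close under arbitrary unions to get τ_{X×Y}; counting gives |τ_{X×Y}| = 36.


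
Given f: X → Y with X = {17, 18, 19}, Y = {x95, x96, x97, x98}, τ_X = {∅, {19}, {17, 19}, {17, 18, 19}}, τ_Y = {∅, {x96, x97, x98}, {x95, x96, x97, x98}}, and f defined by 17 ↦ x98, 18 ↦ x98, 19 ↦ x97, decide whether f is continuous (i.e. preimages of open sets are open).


f IS continuous.

Compute f^{-1}(U) for each U ∈ τ_Y:
  U = ∅: f^{-1}(U) = ∅ ∈ τ_X ✓.
  U = {x96, x97, x98}: f^{-1}(U) = {17, 18, 19} ∈ τ_X ✓.
  U = {x95, x96, x97, x98}: f^{-1}(U) = {17, 18, 19} ∈ τ_X ✓.
Every preimage lies in τ_X, so f IS continuous.


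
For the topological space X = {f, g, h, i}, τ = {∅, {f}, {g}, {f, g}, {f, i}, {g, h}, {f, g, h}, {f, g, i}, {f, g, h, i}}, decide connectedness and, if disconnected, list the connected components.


(X, τ) is disconnected; components = [{f, i}, {g, h}].

Find clopen sets (U ∈ τ with X ∖ U ∈ τ):
  U = ∅, X ∖ U = {f, g, h, i} — both open, so U is clopen.
  U = {f, i}, X ∖ U = {g, h} — both open, so U is clopen.
  U = {g, h}, X ∖ U = {f, i} — both open, so U is clopen.
  U = {f, g, h, i}, X ∖ U = ∅ — both open, so U is clopen.
Nontrivial clopen(s) exist: e.g. {g, h}. So (X, τ) is disconnected.
Compute connected components by grouping points that agree on all clopens:
  component: {f, i}
  component: {g, h}


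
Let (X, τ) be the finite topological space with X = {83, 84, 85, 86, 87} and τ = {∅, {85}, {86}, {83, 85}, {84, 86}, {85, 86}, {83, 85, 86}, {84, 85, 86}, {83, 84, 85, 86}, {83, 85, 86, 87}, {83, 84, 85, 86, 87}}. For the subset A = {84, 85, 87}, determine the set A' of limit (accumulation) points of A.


A' = {83, 87}

For each x ∈ X, list the open sets U ∈ τ with x ∈ U, then check whether U ∩ (A ∖ {x}) ≠ ∅ for every such U.
  x = 83: opens ∋ x are {83, 85}, {83, 85, 86}, {83, 84, 85, 86}, {83, 85, 86, 87}, {83, 84, 85, 86, 87}; each meets A ∖ {83}, so x IS a limit point.
  x = 84: open {84, 86} ∋ x has {84, 86} ∩ (A ∖ {84}) = ∅, so x is NOT a limit point.
  x = 85: open {85} ∋ x has {85} ∩ (A ∖ {85}) = ∅, so x is NOT a limit point.
  x = 86: open {86} ∋ x has {86} ∩ (A ∖ {86}) = ∅, so x is NOT a limit point.
  x = 87: opens ∋ x are {83, 85, 86, 87}, {83, 84, 85, 86, 87}; each meets A ∖ {87}, so x IS a limit point.
Collecting: A' = {83, 87}.


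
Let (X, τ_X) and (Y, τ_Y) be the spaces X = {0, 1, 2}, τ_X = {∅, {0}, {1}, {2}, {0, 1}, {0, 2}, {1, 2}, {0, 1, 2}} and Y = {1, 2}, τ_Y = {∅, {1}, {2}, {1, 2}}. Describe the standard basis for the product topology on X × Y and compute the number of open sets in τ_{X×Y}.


Basis B = {∅ × ∅, {0} × {1}, {0} × {2}, {1} × {1}, {1} × {2}, {2} × {1}, {2} × {2}, {0} × {1, 2}, {0, 1} × {1}, {0, 2} × {1}, {0, 1} × {2}, {0, 2} × {2}, {1} × {1, 2}, {1, 2} × {1}, {1, 2} × {2}, {2} × {1, 2}, {0, 1, 2} × {1}, {0, 1, 2} × {2}, {0, 1} × {1, 2}, {0, 2} × {1, 2}, {1, 2} × {1, 2}, {0, 1, 2} × {1, 2}}; |τ_{X×Y}| = 64.

Enumerate products U × V with U ∈ τ_X, V ∈ τ_Y (deduplicated):
  ∅ × ∅ = {} (∅)
  {0} × {1} = {(0,1)}
  {0} × {2} = {(0,2)}
  {1} × {1} = {(1,1)}
  {1} × {2} = {(1,2)}
  {2} × {1} = {(2,1)}
  {2} × {2} = {(2,2)}
  {0} × {1, 2} = {(0,1), (0,2)}
  {0, 1} × {1} = {(0,1), (1,1)}
  {0, 2} × {1} = {(0,1), (2,1)}
  {0, 1} × {2} = {(0,2), (1,2)}
  {0, 2} × {2} = {(0,2), (2,2)}
  {1} × {1, 2} = {(1,1), (1,2)}
  {1, 2} × {1} = {(1,1), (2,1)}
  {1, 2} × {2} = {(1,2), (2,2)}
  {2} × {1, 2} = {(2,1), (2,2)}
  {0, 1, 2} × {1} = {(0,1), (1,1), (2,1)}
  {0, 1, 2} × {2} = {(0,2), (1,2), (2,2)}
  {0, 1} × {1, 2} = {(0,1), (0,2), (1,1), (1,2)}
  {0, 2} × {1, 2} = {(0,1), (0,2), (2,1), (2,2)}
  {1, 2} × {1, 2} = {(1,1), (1,2), (2,1), (2,2)}
  {0, 1, 2} × {1, 2} = {(0,1), (0,2), (1,1), (1,2), (2,1), (2,2)}
These 22 distinct sets form the basis B.
Close under arbitrary unions to get τ_{X×Y}; counting gives |τ_{X×Y}| = 64.


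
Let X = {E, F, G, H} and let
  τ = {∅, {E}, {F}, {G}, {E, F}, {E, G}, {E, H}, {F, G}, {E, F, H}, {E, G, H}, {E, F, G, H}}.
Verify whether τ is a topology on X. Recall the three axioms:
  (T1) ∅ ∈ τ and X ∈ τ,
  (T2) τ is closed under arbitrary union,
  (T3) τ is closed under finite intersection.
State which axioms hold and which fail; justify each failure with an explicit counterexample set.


τ is NOT a topology on X.

Axiom (T1): ∅ ∈ τ? Yes; X ∈ τ? Yes.
Axiom (T2/T3): check pairwise unions and intersections of members of τ.
Counterexample for (T2): {E} ∪ {F, G} = {E, F, G} ∉ τ. Therefore τ is NOT a topology.


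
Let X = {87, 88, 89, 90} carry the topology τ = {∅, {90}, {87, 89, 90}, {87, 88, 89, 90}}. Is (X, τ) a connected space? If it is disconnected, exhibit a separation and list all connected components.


(X, τ) is connected.

Find clopen sets (U ∈ τ with X ∖ U ∈ τ):
  U = ∅, X ∖ U = {87, 88, 89, 90} — both open, so U is clopen.
  U = {87, 88, 89, 90}, X ∖ U = ∅ — both open, so U is clopen.
Only trivial clopens (∅ and X) exist, so (X, τ) is connected.
Compute connected components by grouping points that agree on all clopens:
  component: {87, 88, 89, 90}


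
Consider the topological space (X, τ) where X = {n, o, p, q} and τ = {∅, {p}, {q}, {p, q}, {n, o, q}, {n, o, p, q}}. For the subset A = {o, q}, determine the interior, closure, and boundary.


int(A) = {q}, cl(A) = {n, o, q}, ∂A = {n, o}.

Closed sets in (X, τ) are complements of opens:
  closed(X, τ) = {∅, {p}, {n, o}, {n, o, p}, {n, o, q}, {n, o, p, q}}.
int(A) = ⋃ {U ∈ τ : U ⊆ A}. Opens contained in A: ∅, {q}.
Taking the union of these: int(A) = {q}.
cl(A) = ⋂ {C closed : A ⊆ C}. Closed sets containing A: {n, o, q}, {n, o, p, q}.
Intersecting these: cl(A) = {n, o, q}.
∂A = cl(A) ∖ int(A) = {n, o, q} ∖ {q} = {n, o}.


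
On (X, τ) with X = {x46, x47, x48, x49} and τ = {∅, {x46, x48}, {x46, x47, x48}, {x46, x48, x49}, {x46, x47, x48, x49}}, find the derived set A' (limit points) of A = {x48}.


A' = {x46, x47, x49}

For each x ∈ X, list the open sets U ∈ τ with x ∈ U, then check whether U ∩ (A ∖ {x}) ≠ ∅ for every such U.
  x = x46: opens ∋ x are {x46, x48}, {x46, x47, x48}, {x46, x48, x49}, {x46, x47, x48, x49}; each meets A ∖ {x46}, so x IS a limit point.
  x = x47: opens ∋ x are {x46, x47, x48}, {x46, x47, x48, x49}; each meets A ∖ {x47}, so x IS a limit point.
  x = x48: open {x46, x48} ∋ x has {x46, x48} ∩ (A ∖ {x48}) = ∅, so x is NOT a limit point.
  x = x49: opens ∋ x are {x46, x48, x49}, {x46, x47, x48, x49}; each meets A ∖ {x49}, so x IS a limit point.
Collecting: A' = {x46, x47, x49}.


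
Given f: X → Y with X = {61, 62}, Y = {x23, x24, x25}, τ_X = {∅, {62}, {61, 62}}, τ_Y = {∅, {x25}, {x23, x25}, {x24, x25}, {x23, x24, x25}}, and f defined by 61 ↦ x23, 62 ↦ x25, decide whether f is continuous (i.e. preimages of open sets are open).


f IS continuous.

Compute f^{-1}(U) for each U ∈ τ_Y:
  U = ∅: f^{-1}(U) = ∅ ∈ τ_X ✓.
  U = {x25}: f^{-1}(U) = {62} ∈ τ_X ✓.
  U = {x23, x25}: f^{-1}(U) = {61, 62} ∈ τ_X ✓.
  U = {x24, x25}: f^{-1}(U) = {62} ∈ τ_X ✓.
  U = {x23, x24, x25}: f^{-1}(U) = {61, 62} ∈ τ_X ✓.
Every preimage lies in τ_X, so f IS continuous.


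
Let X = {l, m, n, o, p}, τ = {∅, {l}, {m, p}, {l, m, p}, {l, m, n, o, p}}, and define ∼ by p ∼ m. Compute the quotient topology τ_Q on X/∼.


X/∼ = {[l], [m=p], [n], [o]}; |τ_Q| = 5.

Equivalence classes: [l], [m=p], [n], [o].
Quotient map π: X → X/∼ sends l ↦ [l], m ↦ [m=p], n ↦ [n], o ↦ [o], p ↦ [m=p].
For each subset V ⊆ X/∼, compute π^{-1}(V) ⊆ X and check whether π^{-1}(V) ∈ τ. V is open in τ_Q iff π^{-1}(V) ∈ τ.
  V = {}: π^{-1}(V) = ∅ ∈ τ ✓.
  V = {[l]}: π^{-1}(V) = {l} ∈ τ ✓.
  V = {[m=p]}: π^{-1}(V) = {m, p} ∈ τ ✓.
  V = {[l], [m=p]}: π^{-1}(V) = {l, m, p} ∈ τ ✓.
  V = {[n]}: π^{-1}(V) = {n} ∉ τ ✗.
  V = {[l], [n]}: π^{-1}(V) = {l, n} ∉ τ ✗.
  V = {[m=p], [n]}: π^{-1}(V) = {m, n, p} ∉ τ ✗.
  V = {[l], [m=p], [n]}: π^{-1}(V) = {l, m, n, p} ∉ τ ✗.
  V = {[o]}: π^{-1}(V) = {o} ∉ τ ✗.
  V = {[l], [o]}: π^{-1}(V) = {l, o} ∉ τ ✗.
  V = {[m=p], [o]}: π^{-1}(V) = {m, o, p} ∉ τ ✗.
  V = {[l], [m=p], [o]}: π^{-1}(V) = {l, m, o, p} ∉ τ ✗.
  V = {[n], [o]}: π^{-1}(V) = {n, o} ∉ τ ✗.
  V = {[l], [n], [o]}: π^{-1}(V) = {l, n, o} ∉ τ ✗.
  V = {[m=p], [n], [o]}: π^{-1}(V) = {m, n, o, p} ∉ τ ✗.
  V = {[l], [m=p], [n], [o]}: π^{-1}(V) = {l, m, n, o, p} ∈ τ ✓.
Open sets in the quotient: τ_Q = {{}, {[l]}, {[m=p]}, {[l], [m=p]}, {[l], [m=p], [n], [o]}} (5 elements).


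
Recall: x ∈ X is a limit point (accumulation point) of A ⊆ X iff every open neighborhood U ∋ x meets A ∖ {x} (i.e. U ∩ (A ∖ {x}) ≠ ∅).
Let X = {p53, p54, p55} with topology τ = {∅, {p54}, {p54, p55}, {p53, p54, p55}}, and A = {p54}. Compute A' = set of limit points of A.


A' = {p53, p55}

For each x ∈ X, list the open sets U ∈ τ with x ∈ U, then check whether U ∩ (A ∖ {x}) ≠ ∅ for every such U.
  x = p53: opens ∋ x are {p53, p54, p55}; each meets A ∖ {p53}, so x IS a limit point.
  x = p54: open {p54} ∋ x has {p54} ∩ (A ∖ {p54}) = ∅, so x is NOT a limit point.
  x = p55: opens ∋ x are {p54, p55}, {p53, p54, p55}; each meets A ∖ {p55}, so x IS a limit point.
Collecting: A' = {p53, p55}.


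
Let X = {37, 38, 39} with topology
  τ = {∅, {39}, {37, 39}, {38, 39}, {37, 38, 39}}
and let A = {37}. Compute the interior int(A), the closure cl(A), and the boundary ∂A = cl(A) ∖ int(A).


int(A) = ∅, cl(A) = {37}, ∂A = {37}.

Closed sets in (X, τ) are complements of opens:
  closed(X, τ) = {∅, {37}, {38}, {37, 38}, {37, 38, 39}}.
int(A) = ⋃ {U ∈ τ : U ⊆ A}. Opens contained in A: ∅.
Taking the union of these: int(A) = ∅.
cl(A) = ⋂ {C closed : A ⊆ C}. Closed sets containing A: {37}, {37, 38}, {37, 38, 39}.
Intersecting these: cl(A) = {37}.
∂A = cl(A) ∖ int(A) = {37} ∖ ∅ = {37}.


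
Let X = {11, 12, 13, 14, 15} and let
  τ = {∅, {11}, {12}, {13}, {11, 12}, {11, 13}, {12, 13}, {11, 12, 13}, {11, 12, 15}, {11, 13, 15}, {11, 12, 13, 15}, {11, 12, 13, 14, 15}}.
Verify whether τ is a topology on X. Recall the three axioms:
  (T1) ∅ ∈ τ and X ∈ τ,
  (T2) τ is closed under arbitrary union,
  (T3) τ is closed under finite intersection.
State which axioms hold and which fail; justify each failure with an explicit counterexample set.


τ is NOT a topology on X.

Axiom (T1): ∅ ∈ τ? Yes; X ∈ τ? Yes.
Axiom (T2/T3): check pairwise unions and intersections of members of τ.
Counterexample for (T3): {11, 12, 15} ∩ {11, 13, 15} = {11, 15} ∉ τ. Therefore τ is NOT a topology.


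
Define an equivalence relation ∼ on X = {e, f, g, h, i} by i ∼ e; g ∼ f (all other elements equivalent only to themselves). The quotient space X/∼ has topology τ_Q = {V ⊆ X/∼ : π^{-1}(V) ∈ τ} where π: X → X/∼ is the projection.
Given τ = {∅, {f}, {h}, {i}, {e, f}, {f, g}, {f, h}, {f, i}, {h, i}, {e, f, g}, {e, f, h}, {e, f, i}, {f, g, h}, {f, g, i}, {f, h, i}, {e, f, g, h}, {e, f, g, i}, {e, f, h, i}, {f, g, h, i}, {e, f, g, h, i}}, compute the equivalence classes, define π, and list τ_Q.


X/∼ = {[e=i], [f=g], [h]}; |τ_Q| = 6.

Equivalence classes: [e=i], [f=g], [h].
Quotient map π: X → X/∼ sends e ↦ [e=i], f ↦ [f=g], g ↦ [f=g], h ↦ [h], i ↦ [e=i].
For each subset V ⊆ X/∼, compute π^{-1}(V) ⊆ X and check whether π^{-1}(V) ∈ τ. V is open in τ_Q iff π^{-1}(V) ∈ τ.
  V = {}: π^{-1}(V) = ∅ ∈ τ ✓.
  V = {[e=i]}: π^{-1}(V) = {e, i} ∉ τ ✗.
  V = {[f=g]}: π^{-1}(V) = {f, g} ∈ τ ✓.
  V = {[e=i], [f=g]}: π^{-1}(V) = {e, f, g, i} ∈ τ ✓.
  V = {[h]}: π^{-1}(V) = {h} ∈ τ ✓.
  V = {[e=i], [h]}: π^{-1}(V) = {e, h, i} ∉ τ ✗.
  V = {[f=g], [h]}: π^{-1}(V) = {f, g, h} ∈ τ ✓.
  V = {[e=i], [f=g], [h]}: π^{-1}(V) = {e, f, g, h, i} ∈ τ ✓.
Open sets in the quotient: τ_Q = {{}, {[f=g]}, {[e=i], [f=g]}, {[h]}, {[f=g], [h]}, {[e=i], [f=g], [h]}} (6 elements).


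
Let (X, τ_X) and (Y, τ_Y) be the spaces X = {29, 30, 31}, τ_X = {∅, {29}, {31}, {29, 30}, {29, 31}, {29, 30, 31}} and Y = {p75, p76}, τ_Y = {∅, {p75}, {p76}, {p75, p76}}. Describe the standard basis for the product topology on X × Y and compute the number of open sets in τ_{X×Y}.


Basis B = {∅ × ∅, {29} × {p75}, {29} × {p76}, {31} × {p75}, {31} × {p76}, {29} × {p75, p76}, {29, 30} × {p75}, {29, 31} × {p75}, {29, 30} × {p76}, {29, 31} × {p76}, {31} × {p75, p76}, {29, 30, 31} × {p75}, {29, 30, 31} × {p76}, {29, 30} × {p75, p76}, {29, 31} × {p75, p76}, {29, 30, 31} × {p75, p76}}; |τ_{X×Y}| = 36.

Enumerate products U × V with U ∈ τ_X, V ∈ τ_Y (deduplicated):
  ∅ × ∅ = {} (∅)
  {29} × {p75} = {(29,p75)}
  {29} × {p76} = {(29,p76)}
  {31} × {p75} = {(31,p75)}
  {31} × {p76} = {(31,p76)}
  {29} × {p75, p76} = {(29,p75), (29,p76)}
  {29, 30} × {p75} = {(29,p75), (30,p75)}
  {29, 31} × {p75} = {(29,p75), (31,p75)}
  {29, 30} × {p76} = {(29,p76), (30,p76)}
  {29, 31} × {p76} = {(29,p76), (31,p76)}
  {31} × {p75, p76} = {(31,p75), (31,p76)}
  {29, 30, 31} × {p75} = {(29,p75), (30,p75), (31,p75)}
  {29, 30, 31} × {p76} = {(29,p76), (30,p76), (31,p76)}
  {29, 30} × {p75, p76} = {(29,p75), (29,p76), (30,p75), (30,p76)}
  {29, 31} × {p75, p76} = {(29,p75), (29,p76), (31,p75), (31,p76)}
  {29, 30, 31} × {p75, p76} = {(29,p75), (29,p76), (30,p75), (30,p76), (31,p75), (31,p76)}
These 16 distinct sets form the basis B.
Close under arbitrary unions to get τ_{X×Y}; counting gives |τ_{X×Y}| = 36.


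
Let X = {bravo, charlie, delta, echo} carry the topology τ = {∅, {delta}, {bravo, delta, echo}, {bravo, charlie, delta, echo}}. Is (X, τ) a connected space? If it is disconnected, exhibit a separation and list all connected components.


(X, τ) is connected.

Find clopen sets (U ∈ τ with X ∖ U ∈ τ):
  U = ∅, X ∖ U = {bravo, charlie, delta, echo} — both open, so U is clopen.
  U = {bravo, charlie, delta, echo}, X ∖ U = ∅ — both open, so U is clopen.
Only trivial clopens (∅ and X) exist, so (X, τ) is connected.
Compute connected components by grouping points that agree on all clopens:
  component: {bravo, charlie, delta, echo}


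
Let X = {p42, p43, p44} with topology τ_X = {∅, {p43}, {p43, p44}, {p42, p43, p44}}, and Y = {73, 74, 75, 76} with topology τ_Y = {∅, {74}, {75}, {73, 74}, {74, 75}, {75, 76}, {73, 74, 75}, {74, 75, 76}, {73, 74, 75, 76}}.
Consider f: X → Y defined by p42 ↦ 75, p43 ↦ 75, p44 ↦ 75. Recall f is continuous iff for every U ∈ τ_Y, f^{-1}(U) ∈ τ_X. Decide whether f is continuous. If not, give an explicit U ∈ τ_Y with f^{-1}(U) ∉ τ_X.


f IS continuous.

Compute f^{-1}(U) for each U ∈ τ_Y:
  U = ∅: f^{-1}(U) = ∅ ∈ τ_X ✓.
  U = {74}: f^{-1}(U) = ∅ ∈ τ_X ✓.
  U = {75}: f^{-1}(U) = {p42, p43, p44} ∈ τ_X ✓.
  U = {73, 74}: f^{-1}(U) = ∅ ∈ τ_X ✓.
  U = {74, 75}: f^{-1}(U) = {p42, p43, p44} ∈ τ_X ✓.
  U = {75, 76}: f^{-1}(U) = {p42, p43, p44} ∈ τ_X ✓.
  U = {73, 74, 75}: f^{-1}(U) = {p42, p43, p44} ∈ τ_X ✓.
  U = {74, 75, 76}: f^{-1}(U) = {p42, p43, p44} ∈ τ_X ✓.
  U = {73, 74, 75, 76}: f^{-1}(U) = {p42, p43, p44} ∈ τ_X ✓.
Every preimage lies in τ_X, so f IS continuous.


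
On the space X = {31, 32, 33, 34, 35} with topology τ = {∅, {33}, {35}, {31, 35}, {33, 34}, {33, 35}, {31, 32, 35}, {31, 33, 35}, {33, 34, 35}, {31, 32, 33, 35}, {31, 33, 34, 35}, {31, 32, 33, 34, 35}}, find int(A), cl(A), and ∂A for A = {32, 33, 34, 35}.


int(A) = {33, 34, 35}, cl(A) = {31, 32, 33, 34, 35}, ∂A = {31, 32}.

Closed sets in (X, τ) are complements of opens:
  closed(X, τ) = {∅, {32}, {34}, {31, 32}, {32, 34}, {33, 34}, {31, 32, 34}, {31, 32, 35}, {32, 33, 34}, {31, 32, 33, 34}, {31, 32, 34, 35}, {31, 32, 33, 34, 35}}.
int(A) = ⋃ {U ∈ τ : U ⊆ A}. Opens contained in A: ∅, {33}, {35}, {33, 34}, {33, 35}, {33, 34, 35}.
Taking the union of these: int(A) = {33, 34, 35}.
cl(A) = ⋂ {C closed : A ⊆ C}. Closed sets containing A: {31, 32, 33, 34, 35}.
Intersecting these: cl(A) = {31, 32, 33, 34, 35}.
∂A = cl(A) ∖ int(A) = {31, 32, 33, 34, 35} ∖ {33, 34, 35} = {31, 32}.


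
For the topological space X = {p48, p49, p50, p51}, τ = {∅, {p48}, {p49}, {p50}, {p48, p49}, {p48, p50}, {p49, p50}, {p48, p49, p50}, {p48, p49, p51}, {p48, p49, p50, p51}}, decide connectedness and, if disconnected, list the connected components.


(X, τ) is disconnected; components = [{p50}, {p48, p49, p51}].

Find clopen sets (U ∈ τ with X ∖ U ∈ τ):
  U = ∅, X ∖ U = {p48, p49, p50, p51} — both open, so U is clopen.
  U = {p50}, X ∖ U = {p48, p49, p51} — both open, so U is clopen.
  U = {p48, p49, p51}, X ∖ U = {p50} — both open, so U is clopen.
  U = {p48, p49, p50, p51}, X ∖ U = ∅ — both open, so U is clopen.
Nontrivial clopen(s) exist: e.g. {p50}. So (X, τ) is disconnected.
Compute connected components by grouping points that agree on all clopens:
  component: {p50}
  component: {p48, p49, p51}


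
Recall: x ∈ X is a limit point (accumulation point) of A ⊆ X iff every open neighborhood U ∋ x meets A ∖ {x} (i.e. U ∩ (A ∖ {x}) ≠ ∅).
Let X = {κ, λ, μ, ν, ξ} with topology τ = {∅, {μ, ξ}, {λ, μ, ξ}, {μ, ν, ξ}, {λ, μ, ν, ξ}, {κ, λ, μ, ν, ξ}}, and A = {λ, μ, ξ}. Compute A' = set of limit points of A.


A' = {κ, λ, μ, ν, ξ}

For each x ∈ X, list the open sets U ∈ τ with x ∈ U, then check whether U ∩ (A ∖ {x}) ≠ ∅ for every such U.
  x = κ: opens ∋ x are {κ, λ, μ, ν, ξ}; each meets A ∖ {κ}, so x IS a limit point.
  x = λ: opens ∋ x are {λ, μ, ξ}, {λ, μ, ν, ξ}, {κ, λ, μ, ν, ξ}; each meets A ∖ {λ}, so x IS a limit point.
  x = μ: opens ∋ x are {μ, ξ}, {λ, μ, ξ}, {μ, ν, ξ}, {λ, μ, ν, ξ}, {κ, λ, μ, ν, ξ}; each meets A ∖ {μ}, so x IS a limit point.
  x = ν: opens ∋ x are {μ, ν, ξ}, {λ, μ, ν, ξ}, {κ, λ, μ, ν, ξ}; each meets A ∖ {ν}, so x IS a limit point.
  x = ξ: opens ∋ x are {μ, ξ}, {λ, μ, ξ}, {μ, ν, ξ}, {λ, μ, ν, ξ}, {κ, λ, μ, ν, ξ}; each meets A ∖ {ξ}, so x IS a limit point.
Collecting: A' = {κ, λ, μ, ν, ξ}.


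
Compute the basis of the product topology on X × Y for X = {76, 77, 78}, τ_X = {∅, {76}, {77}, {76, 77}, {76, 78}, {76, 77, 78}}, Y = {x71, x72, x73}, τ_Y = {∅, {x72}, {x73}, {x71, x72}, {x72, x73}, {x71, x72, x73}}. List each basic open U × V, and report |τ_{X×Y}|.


Basis B = {∅ × ∅, {76} × {x72}, {76} × {x73}, {77} × {x72}, {77} × {x73}, {76} × {x71, x72}, {76} × {x72, x73}, {76, 77} × {x72}, {76, 78} × {x72}, {76, 77} × {x73}, {76, 78} × {x73}, {77} × {x71, x72}, {77} × {x72, x73}, {76} × {x71, x72, x73}, {76, 77, 78} × {x72}, {76, 77, 78} × {x73}, {77} × {x71, x72, x73}, {76, 77} × {x71, x72}, {76, 78} × {x71, x72}, {76, 77} × {x72, x73}, {76, 78} × {x72, x73}, {76, 77} × {x71, x72, x73}, {76, 78} × {x71, x72, x73}, {76, 77, 78} × {x71, x72}, {76, 77, 78} × {x72, x73}, {76, 77, 78} × {x71, x72, x73}}; |τ_{X×Y}| = 108.

Enumerate products U × V with U ∈ τ_X, V ∈ τ_Y (deduplicated):
  ∅ × ∅ = {} (∅)
  {76} × {x72} = {(76,x72)}
  {76} × {x73} = {(76,x73)}
  {77} × {x72} = {(77,x72)}
  {77} × {x73} = {(77,x73)}
  {76} × {x71, x72} = {(76,x71), (76,x72)}
  {76} × {x72, x73} = {(76,x72), (76,x73)}
  {76, 77} × {x72} = {(76,x72), (77,x72)}
  {76, 78} × {x72} = {(76,x72), (78,x72)}
  {76, 77} × {x73} = {(76,x73), (77,x73)}
  {76, 78} × {x73} = {(76,x73), (78,x73)}
  {77} × {x71, x72} = {(77,x71), (77,x72)}
  {77} × {x72, x73} = {(77,x72), (77,x73)}
  {76} × {x71, x72, x73} = {(76,x71), (76,x72), (76,x73)}
  {76, 77, 78} × {x72} = {(76,x72), (77,x72), (78,x72)}
  {76, 77, 78} × {x73} = {(76,x73), (77,x73), (78,x73)}
  {77} × {x71, x72, x73} = {(77,x71), (77,x72), (77,x73)}
  {76, 77} × {x71, x72} = {(76,x71), (76,x72), (77,x71), (77,x72)}
  {76, 78} × {x71, x72} = {(76,x71), (76,x72), (78,x71), (78,x72)}
  {76, 77} × {x72, x73} = {(76,x72), (76,x73), (77,x72), (77,x73)}
  {76, 78} × {x72, x73} = {(76,x72), (76,x73), (78,x72), (78,x73)}
  {76, 77} × {x71, x72, x73} = {(76,x71), (76,x72), (76,x73), (77,x71), (77,x72), (77,x73)}
  {76, 78} × {x71, x72, x73} = {(76,x71), (76,x72), (76,x73), (78,x71), (78,x72), (78,x73)}
  {76, 77, 78} × {x71, x72} = {(76,x71), (76,x72), (77,x71), (77,x72), (78,x71), (78,x72)}
  {76, 77, 78} × {x72, x73} = {(76,x72), (76,x73), (77,x72), (77,x73), (78,x72), (78,x73)}
  {76, 77, 78} × {x71, x72, x73} = {(76,x71), (76,x72), (76,x73), (77,x71), (77,x72), (77,x73), (78,x71), (78,x72), (78,x73)}
These 26 distinct sets form the basis B.
Close under arbitrary unions to get τ_{X×Y}; counting gives |τ_{X×Y}| = 108.


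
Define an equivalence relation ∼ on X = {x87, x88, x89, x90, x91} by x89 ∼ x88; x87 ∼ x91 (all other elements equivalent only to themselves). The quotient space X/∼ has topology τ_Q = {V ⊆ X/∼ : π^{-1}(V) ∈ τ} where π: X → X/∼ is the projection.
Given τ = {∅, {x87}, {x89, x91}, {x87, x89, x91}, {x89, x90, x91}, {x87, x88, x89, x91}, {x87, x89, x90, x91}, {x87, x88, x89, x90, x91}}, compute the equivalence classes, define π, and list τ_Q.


X/∼ = {[x87=x91], [x88=x89], [x90]}; |τ_Q| = 3.

Equivalence classes: [x87=x91], [x88=x89], [x90].
Quotient map π: X → X/∼ sends x87 ↦ [x87=x91], x88 ↦ [x88=x89], x89 ↦ [x88=x89], x90 ↦ [x90], x91 ↦ [x87=x91].
For each subset V ⊆ X/∼, compute π^{-1}(V) ⊆ X and check whether π^{-1}(V) ∈ τ. V is open in τ_Q iff π^{-1}(V) ∈ τ.
  V = {}: π^{-1}(V) = ∅ ∈ τ ✓.
  V = {[x87=x91]}: π^{-1}(V) = {x87, x91} ∉ τ ✗.
  V = {[x88=x89]}: π^{-1}(V) = {x88, x89} ∉ τ ✗.
  V = {[x87=x91], [x88=x89]}: π^{-1}(V) = {x87, x88, x89, x91} ∈ τ ✓.
  V = {[x90]}: π^{-1}(V) = {x90} ∉ τ ✗.
  V = {[x87=x91], [x90]}: π^{-1}(V) = {x87, x90, x91} ∉ τ ✗.
  V = {[x88=x89], [x90]}: π^{-1}(V) = {x88, x89, x90} ∉ τ ✗.
  V = {[x87=x91], [x88=x89], [x90]}: π^{-1}(V) = {x87, x88, x89, x90, x91} ∈ τ ✓.
Open sets in the quotient: τ_Q = {{}, {[x87=x91], [x88=x89]}, {[x87=x91], [x88=x89], [x90]}} (3 elements).


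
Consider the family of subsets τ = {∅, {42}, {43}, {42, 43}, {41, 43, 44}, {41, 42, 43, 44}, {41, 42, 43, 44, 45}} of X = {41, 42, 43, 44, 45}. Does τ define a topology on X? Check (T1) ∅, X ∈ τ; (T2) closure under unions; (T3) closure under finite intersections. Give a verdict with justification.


τ IS a topology on X.

Axiom (T1): ∅ ∈ τ? Yes; X ∈ τ? Yes.
Axiom (T2/T3): check pairwise unions and intersections of members of τ.
All pairwise intersections and unions checked — each lies in τ. Therefore τ satisfies (T1), (T2), (T3): it IS a topology on X.


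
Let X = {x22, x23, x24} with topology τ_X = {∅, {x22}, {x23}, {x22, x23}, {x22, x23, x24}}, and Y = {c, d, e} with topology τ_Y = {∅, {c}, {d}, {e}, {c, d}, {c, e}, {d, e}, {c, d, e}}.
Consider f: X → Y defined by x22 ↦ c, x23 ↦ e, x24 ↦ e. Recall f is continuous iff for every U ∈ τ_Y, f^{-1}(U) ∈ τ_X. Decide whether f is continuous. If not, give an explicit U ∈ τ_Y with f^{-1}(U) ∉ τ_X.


f is NOT continuous.

Compute f^{-1}(U) for each U ∈ τ_Y:
  U = ∅: f^{-1}(U) = ∅ ∈ τ_X ✓.
  U = {c}: f^{-1}(U) = {x22} ∈ τ_X ✓.
  U = {d}: f^{-1}(U) = ∅ ∈ τ_X ✓.
  U = {e}: f^{-1}(U) = {x23, x24} ∉ τ_X ✗.
  U = {c, d}: f^{-1}(U) = {x22} ∈ τ_X ✓.
  U = {c, e}: f^{-1}(U) = {x22, x23, x24} ∈ τ_X ✓.
  U = {d, e}: f^{-1}(U) = {x23, x24} ∉ τ_X ✗.
  U = {c, d, e}: f^{-1}(U) = {x22, x23, x24} ∈ τ_X ✓.
Found U = {e} with f^{-1}(U) = {x23, x24} not in τ_X. Therefore f is NOT continuous.


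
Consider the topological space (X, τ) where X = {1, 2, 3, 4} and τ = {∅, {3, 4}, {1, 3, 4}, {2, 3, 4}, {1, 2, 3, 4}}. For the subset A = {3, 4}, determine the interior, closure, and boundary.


int(A) = {3, 4}, cl(A) = {1, 2, 3, 4}, ∂A = {1, 2}.

Closed sets in (X, τ) are complements of opens:
  closed(X, τ) = {∅, {1}, {2}, {1, 2}, {1, 2, 3, 4}}.
int(A) = ⋃ {U ∈ τ : U ⊆ A}. Opens contained in A: ∅, {3, 4}.
Taking the union of these: int(A) = {3, 4}.
cl(A) = ⋂ {C closed : A ⊆ C}. Closed sets containing A: {1, 2, 3, 4}.
Intersecting these: cl(A) = {1, 2, 3, 4}.
∂A = cl(A) ∖ int(A) = {1, 2, 3, 4} ∖ {3, 4} = {1, 2}.


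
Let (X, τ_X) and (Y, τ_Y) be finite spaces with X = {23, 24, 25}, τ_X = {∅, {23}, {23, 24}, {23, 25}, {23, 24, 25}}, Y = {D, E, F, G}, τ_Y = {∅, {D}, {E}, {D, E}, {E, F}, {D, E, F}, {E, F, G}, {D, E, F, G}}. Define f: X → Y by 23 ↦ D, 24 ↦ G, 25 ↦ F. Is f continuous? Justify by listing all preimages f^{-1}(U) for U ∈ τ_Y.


f is NOT continuous.

Compute f^{-1}(U) for each U ∈ τ_Y:
  U = ∅: f^{-1}(U) = ∅ ∈ τ_X ✓.
  U = {D}: f^{-1}(U) = {23} ∈ τ_X ✓.
  U = {E}: f^{-1}(U) = ∅ ∈ τ_X ✓.
  U = {D, E}: f^{-1}(U) = {23} ∈ τ_X ✓.
  U = {E, F}: f^{-1}(U) = {25} ∉ τ_X ✗.
  U = {D, E, F}: f^{-1}(U) = {23, 25} ∈ τ_X ✓.
  U = {E, F, G}: f^{-1}(U) = {24, 25} ∉ τ_X ✗.
  U = {D, E, F, G}: f^{-1}(U) = {23, 24, 25} ∈ τ_X ✓.
Found U = {E, F} with f^{-1}(U) = {25} not in τ_X. Therefore f is NOT continuous.


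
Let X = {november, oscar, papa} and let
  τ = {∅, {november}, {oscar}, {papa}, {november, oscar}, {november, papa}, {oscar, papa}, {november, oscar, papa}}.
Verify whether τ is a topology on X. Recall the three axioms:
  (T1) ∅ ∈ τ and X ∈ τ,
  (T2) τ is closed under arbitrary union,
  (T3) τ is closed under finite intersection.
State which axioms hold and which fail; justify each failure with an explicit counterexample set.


τ IS a topology on X.

Axiom (T1): ∅ ∈ τ? Yes; X ∈ τ? Yes.
Axiom (T2/T3): check pairwise unions and intersections of members of τ.
All pairwise intersections and unions checked — each lies in τ. Therefore τ satisfies (T1), (T2), (T3): it IS a topology on X.


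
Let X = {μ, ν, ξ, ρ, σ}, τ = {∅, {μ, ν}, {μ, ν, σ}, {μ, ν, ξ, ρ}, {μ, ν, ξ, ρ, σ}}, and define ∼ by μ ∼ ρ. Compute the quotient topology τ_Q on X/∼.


X/∼ = {[μ=ρ], [ν], [ξ], [σ]}; |τ_Q| = 3.

Equivalence classes: [μ=ρ], [ν], [ξ], [σ].
Quotient map π: X → X/∼ sends μ ↦ [μ=ρ], ν ↦ [ν], ξ ↦ [ξ], ρ ↦ [μ=ρ], σ ↦ [σ].
For each subset V ⊆ X/∼, compute π^{-1}(V) ⊆ X and check whether π^{-1}(V) ∈ τ. V is open in τ_Q iff π^{-1}(V) ∈ τ.
  V = {}: π^{-1}(V) = ∅ ∈ τ ✓.
  V = {[μ=ρ]}: π^{-1}(V) = {μ, ρ} ∉ τ ✗.
  V = {[ν]}: π^{-1}(V) = {ν} ∉ τ ✗.
  V = {[μ=ρ], [ν]}: π^{-1}(V) = {μ, ν, ρ} ∉ τ ✗.
  V = {[ξ]}: π^{-1}(V) = {ξ} ∉ τ ✗.
  V = {[μ=ρ], [ξ]}: π^{-1}(V) = {μ, ξ, ρ} ∉ τ ✗.
  V = {[ν], [ξ]}: π^{-1}(V) = {ν, ξ} ∉ τ ✗.
  V = {[μ=ρ], [ν], [ξ]}: π^{-1}(V) = {μ, ν, ξ, ρ} ∈ τ ✓.
  V = {[σ]}: π^{-1}(V) = {σ} ∉ τ ✗.
  V = {[μ=ρ], [σ]}: π^{-1}(V) = {μ, ρ, σ} ∉ τ ✗.
  V = {[ν], [σ]}: π^{-1}(V) = {ν, σ} ∉ τ ✗.
  V = {[μ=ρ], [ν], [σ]}: π^{-1}(V) = {μ, ν, ρ, σ} ∉ τ ✗.
  V = {[ξ], [σ]}: π^{-1}(V) = {ξ, σ} ∉ τ ✗.
  V = {[μ=ρ], [ξ], [σ]}: π^{-1}(V) = {μ, ξ, ρ, σ} ∉ τ ✗.
  V = {[ν], [ξ], [σ]}: π^{-1}(V) = {ν, ξ, σ} ∉ τ ✗.
  V = {[μ=ρ], [ν], [ξ], [σ]}: π^{-1}(V) = {μ, ν, ξ, ρ, σ} ∈ τ ✓.
Open sets in the quotient: τ_Q = {{}, {[μ=ρ], [ν], [ξ]}, {[μ=ρ], [ν], [ξ], [σ]}} (3 elements).
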